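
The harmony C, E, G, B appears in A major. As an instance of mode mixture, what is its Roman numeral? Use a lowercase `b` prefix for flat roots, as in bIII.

In A major scale degree 3 is C#; C is its lowered form, from A minor. C–E–G–B is a major-seventh chord — the form found in A minor, not the diatonic iii (C#m). Borrowed into A major it is written bIIImaj7.

bIIImaj7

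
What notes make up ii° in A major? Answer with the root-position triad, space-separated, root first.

B D F

ii° is built on scale degree 2, which is B in both A major and its parallel. Building the diminished chord from the parallel minor on B: B–D–F.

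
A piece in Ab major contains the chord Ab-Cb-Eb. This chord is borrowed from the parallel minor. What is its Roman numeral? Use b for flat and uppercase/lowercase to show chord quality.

i

The root Ab is the diatonic 1st degree of Ab major; the borrowing shows in the chord quality. Ab–Cb–Eb is a minor chord — the form found in Ab minor, not the diatonic I (Ab). Borrowed into Ab major it is written i.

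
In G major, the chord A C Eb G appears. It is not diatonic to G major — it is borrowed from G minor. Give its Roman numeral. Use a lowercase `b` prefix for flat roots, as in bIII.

iiø7

The root A is the diatonic 2nd degree of G major; the borrowing shows in the chord quality. A–C–Eb–G is a half-diminished-seventh chord — the form found in G minor, not the diatonic ii (Am). Borrowed into G major it is written iiø7.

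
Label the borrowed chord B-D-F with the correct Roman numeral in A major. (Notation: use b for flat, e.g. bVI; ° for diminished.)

ii°

B is scale degree 2 in A major. The diatonic chord on degree 2 would be Bm (ii), but B–D–F is the diminished chord from A minor. As a borrowed chord it is labeled ii°.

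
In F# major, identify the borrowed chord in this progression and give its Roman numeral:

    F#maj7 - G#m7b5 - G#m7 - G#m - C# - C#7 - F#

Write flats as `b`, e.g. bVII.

In F# major the diatonic chords are F#, G#m, A#m, B, C#, D#m, E#dim. F#maj7, G#m7, G#m, C#, C#7 and F# are all diatonic. G#m7b5 (G#–B–D–F#) doesn't fit — on degree 2 F# major would have G#m (ii). G#m7b5 is the degree-2 chord of F# minor, so it is the borrowed iiø7.

iiø7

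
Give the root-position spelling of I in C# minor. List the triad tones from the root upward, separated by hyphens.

I is built on scale degree 1, which is C# in both C# minor and its parallel. Stacking thirds in C# major on C# gives C#–E#–G#.

C#-E#-G#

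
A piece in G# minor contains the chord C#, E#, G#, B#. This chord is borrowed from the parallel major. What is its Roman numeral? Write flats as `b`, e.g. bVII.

The root C# is the diatonic 4th degree of G# minor; the borrowing shows in the chord quality. The diatonic chord on degree 4 would be C#m (iv), but C#–E#–G#–B# is the major-seventh chord from G# major. As a borrowed chord it is labeled IVmaj7.

IVmaj7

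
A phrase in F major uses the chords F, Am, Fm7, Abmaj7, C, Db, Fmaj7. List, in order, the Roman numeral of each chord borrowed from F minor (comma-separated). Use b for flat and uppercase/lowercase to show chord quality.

The diatonic triads in F major are F, Gm, Am, Bb, C, Dm, Edim. F, Am, C and Fmaj7 are all diatonic. But Fm7 (F–Ab–C–Eb) is foreign: the diatonic I on degree 1 is F, whereas Fm7 comes from F minor. It is labeled i7. Abmaj7 (Ab–C–Eb–G) doesn't fit — on degree 3 F major would have Am (iii). Abmaj7 is the degree-3 chord of F minor, so it is the borrowed bIIImaj7. Db (Db–F–Ab) doesn't fit — on degree 6 F major would have Dm (vi). Db is the degree-6 chord of F minor, so it is the borrowed bVI.

i7, bIIImaj7, bVI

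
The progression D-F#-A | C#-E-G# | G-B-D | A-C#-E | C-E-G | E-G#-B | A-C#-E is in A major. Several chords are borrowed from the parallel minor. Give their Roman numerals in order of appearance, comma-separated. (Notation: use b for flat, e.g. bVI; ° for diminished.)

bVII, bIII

In A major the diatonic chords are A, Bm, C#m, D, E, F#m, G#dim. D–F#–A = D, C#–E–G# = C#m, A–C#–E = A and E–G#–B = E all belong to that set. But G–B–D is foreign: the diatonic vii° on degree 7 is G#dim, whereas G comes from A minor. It is labeled bVII. But C–E–G is foreign: the diatonic iii on degree 3 is C#m, whereas C comes from A minor. It is labeled bIII.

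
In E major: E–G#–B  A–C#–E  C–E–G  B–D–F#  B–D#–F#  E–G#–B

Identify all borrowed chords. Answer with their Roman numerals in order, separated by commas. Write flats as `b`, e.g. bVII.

E major has the diatonic set E, F#m, G#m, A, B, C#m, D#dim. E–G#–B = E, A–C#–E = A and B–D#–F# = B are all diatonic. But C–E–G is foreign: the diatonic vi on degree 6 is C#m, whereas C comes from E minor. It is labeled bVI. B–D–F# is not: scale degree 5 in E major carries B (V). In E minor the chord on that degree is Bm, so here it functions as v, borrowed from the parallel minor.

bVI, v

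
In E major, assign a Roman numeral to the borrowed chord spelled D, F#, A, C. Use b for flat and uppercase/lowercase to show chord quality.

bVII7

In E major scale degree 7 is D#; D is its lowered form, from E minor. The diatonic chord on degree 7 would be D#dim (vii°), but D–F#–A–C is the dominant-seventh chord from E minor. As a borrowed chord it is labeled bVII7.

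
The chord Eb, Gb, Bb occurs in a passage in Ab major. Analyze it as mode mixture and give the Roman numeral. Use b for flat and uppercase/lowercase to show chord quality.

The root Eb is the diatonic 5th degree of Ab major; the borrowing shows in the chord quality. Diatonically Ab major has Eb (V) on that degree; Eb–Gb–Bb is instead the minor chord native to Ab minor, so it takes the label v.

v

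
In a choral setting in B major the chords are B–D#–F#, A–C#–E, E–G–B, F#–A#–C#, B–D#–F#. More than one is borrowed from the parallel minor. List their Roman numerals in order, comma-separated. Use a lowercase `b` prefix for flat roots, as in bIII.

In B major the diatonic chords are B, C#m, D#m, E, F#, G#m, A#dim. B–D#–F# = B and F#–A#–C# = F# are both diatonic. A–C#–E doesn't fit — on degree 7 B major would have A#dim (vii°). A is the degree-7 chord of B minor, so it is the borrowed bVII. E–G–B is not: scale degree 4 in B major carries E (IV). In B minor the chord on that degree is Em, so here it functions as iv, borrowed from the parallel minor.

bVII, iv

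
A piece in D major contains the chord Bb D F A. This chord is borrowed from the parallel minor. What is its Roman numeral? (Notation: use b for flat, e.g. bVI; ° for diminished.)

The root Bb is the lowered 6th scale degree — diatonically D major has B there. Bb–D–F–A is a major-seventh chord — the form found in D minor, not the diatonic vi (Bm). Borrowed into D major it is written bVImaj7.

bVImaj7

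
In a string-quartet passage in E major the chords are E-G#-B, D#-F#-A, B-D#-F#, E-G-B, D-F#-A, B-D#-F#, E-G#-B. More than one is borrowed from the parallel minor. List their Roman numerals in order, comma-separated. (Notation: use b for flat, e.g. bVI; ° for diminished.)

i, bVII

E major has the diatonic set E, F#m, G#m, A, B, C#m, D#dim. E–G#–B = E, D#–F#–A = D#dim and B–D#–F# = B are all diatonic. But E–G–B is foreign: the diatonic I on degree 1 is E, whereas Em comes from E minor. It is labeled i. But D–F#–A is foreign: the diatonic vii° on degree 7 is D#dim, whereas D comes from E minor. It is labeled bVII.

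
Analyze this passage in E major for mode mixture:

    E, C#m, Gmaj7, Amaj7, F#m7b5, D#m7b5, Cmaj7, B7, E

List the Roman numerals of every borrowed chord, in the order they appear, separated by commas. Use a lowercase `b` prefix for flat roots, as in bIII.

The diatonic triads in E major are E, F#m, G#m, A, B, C#m, D#dim. E, C#m, Amaj7, D#m7b5 and B7 all belong to that set. But Gmaj7 (G–B–D–F#) is foreign: the diatonic iii on degree 3 is G#m, whereas Gmaj7 comes from E minor. It is labeled bIIImaj7. F#m7b5 (F#–A–C–E) is not: scale degree 2 in E major carries F#m (ii). In E minor the chord on that degree is F#m7b5, so here it functions as iiø7, borrowed from the parallel minor. Cmaj7 (C–E–G–B) is not: scale degree 6 in E major carries C#m (vi). In E minor the chord on that degree is Cmaj7, so here it functions as bVImaj7, borrowed from the parallel minor.

bIIImaj7, iiø7, bVImaj7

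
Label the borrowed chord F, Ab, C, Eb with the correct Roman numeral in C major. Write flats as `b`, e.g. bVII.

iv7

The root F is the diatonic 4th degree of C major; the borrowing shows in the chord quality. F–Ab–C–Eb is a minor-seventh chord — the form found in C minor, not the diatonic IV (F). Borrowed into C major it is written iv7.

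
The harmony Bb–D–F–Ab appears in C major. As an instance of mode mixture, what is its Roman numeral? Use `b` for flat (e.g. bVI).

bVII7

Bb is the lowered form of scale degree 7 in C major (the diatonic degree 7 is B). Bb–D–F–Ab is a dominant-seventh chord — the form found in C minor, not the diatonic vii° (Bdim). Borrowed into C major it is written bVII7.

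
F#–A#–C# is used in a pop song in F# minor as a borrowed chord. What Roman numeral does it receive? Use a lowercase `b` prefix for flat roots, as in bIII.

I

F# is scale degree 1 in F# minor. Diatonically F# minor has F#m (i) on that degree; F#–A#–C# is instead the major chord native to F# major, so it takes the label I.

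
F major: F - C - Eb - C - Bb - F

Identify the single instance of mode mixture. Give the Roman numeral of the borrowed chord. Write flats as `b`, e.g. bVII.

The diatonic triads in F major are F, Gm, Am, Bb, C, Dm, Edim. Of the given chords, F, C and Bb are diatonic. But Eb (Eb–G–Bb) is foreign: the diatonic vii° on degree 7 is Edim, whereas Eb comes from F minor. It is labeled bVII.

bVII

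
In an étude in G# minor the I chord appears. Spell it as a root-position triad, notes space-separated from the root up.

I is built on scale degree 1, which is G# in both G# minor and its parallel. Building the major chord from the parallel major on G#: G#–B#–D#.

G# B# D#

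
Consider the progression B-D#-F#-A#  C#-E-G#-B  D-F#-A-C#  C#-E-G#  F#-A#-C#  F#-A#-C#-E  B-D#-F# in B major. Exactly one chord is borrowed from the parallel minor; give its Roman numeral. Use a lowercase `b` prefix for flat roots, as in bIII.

In B major the diatonic chords are B, C#m, D#m, E, F#, G#m, A#dim. B–D#–F#–A# = Bmaj7, C#–E–G#–B = C#m7, C#–E–G# = C#m, F#–A#–C# = F#, F#–A#–C#–E = F#7 and B–D#–F# = B are all diatonic. D–F#–A–C# is not: scale degree 3 in B major carries D#m (iii). In B minor the chord on that degree is Dmaj7, so here it functions as bIIImaj7, borrowed from the parallel minor.

bIIImaj7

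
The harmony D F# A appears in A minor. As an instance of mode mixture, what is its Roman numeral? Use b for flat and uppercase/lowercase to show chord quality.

The root D is the diatonic 4th degree of A minor; the borrowing shows in the chord quality. Diatonically A minor has Dm (iv) on that degree; D–F#–A is instead the major chord native to A major, so it takes the label IV.

IV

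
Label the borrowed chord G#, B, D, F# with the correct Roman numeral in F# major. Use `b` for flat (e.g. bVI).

iiø7

G# is scale degree 2 in F# major. Diatonically F# major has G#m (ii) on that degree; G#–B–D–F# is instead the half-diminished-seventh chord native to F# minor, so it takes the label iiø7.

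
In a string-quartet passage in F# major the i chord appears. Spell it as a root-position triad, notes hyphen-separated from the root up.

i is built on scale degree 1, which is F# in both F# major and its parallel. Stacking thirds in F# minor on F# gives F#–A–C#.

F#-A-C#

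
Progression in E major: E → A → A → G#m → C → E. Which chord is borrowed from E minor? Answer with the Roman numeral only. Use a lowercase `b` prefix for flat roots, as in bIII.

bVI

The diatonic triads in E major are E, F#m, G#m, A, B, C#m, D#dim. E, A and G#m are all diatonic. But C (C–E–G) is foreign: the diatonic vi on degree 6 is C#m, whereas C comes from E minor. It is labeled bVI.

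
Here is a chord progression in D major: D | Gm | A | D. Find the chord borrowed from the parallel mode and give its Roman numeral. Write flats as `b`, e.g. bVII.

D major has the diatonic set D, Em, F#m, G, A, Bm, C#dim. D and A are both diatonic. Gm (G–Bb–D) doesn't fit — on degree 4 D major would have G (IV). Gm is the degree-4 chord of D minor, so it is the borrowed iv.

iv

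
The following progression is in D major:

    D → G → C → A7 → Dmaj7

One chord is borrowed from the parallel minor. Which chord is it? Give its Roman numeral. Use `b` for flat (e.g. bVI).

bVII

The diatonic triads in D major are D, Em, F#m, G, A, Bm, C#dim. D, G, A7 and Dmaj7 all belong to that set. But C (C–E–G) is foreign: the diatonic vii° on degree 7 is C#dim, whereas C comes from D minor. It is labeled bVII.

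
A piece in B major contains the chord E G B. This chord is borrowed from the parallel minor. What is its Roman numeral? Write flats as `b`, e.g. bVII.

E is scale degree 4 in B major. E–G–B is a minor chord — the form found in B minor, not the diatonic IV (E). Borrowed into B major it is written iv.

iv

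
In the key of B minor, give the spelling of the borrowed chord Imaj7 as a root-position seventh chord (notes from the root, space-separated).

Imaj7 is built on scale degree 1, which is B in both B minor and its parallel. Stacking thirds in B major on B gives B–D#–F#–A#.

B D# F# A#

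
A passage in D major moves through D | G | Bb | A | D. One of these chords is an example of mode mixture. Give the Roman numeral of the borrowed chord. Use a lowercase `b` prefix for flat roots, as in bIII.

bVI

D major has the diatonic set D, Em, F#m, G, A, Bm, C#dim. Of the given chords, D, G and A are diatonic. But Bb (Bb–D–F) is foreign: the diatonic vi on degree 6 is Bm, whereas Bb comes from D minor. It is labeled bVI.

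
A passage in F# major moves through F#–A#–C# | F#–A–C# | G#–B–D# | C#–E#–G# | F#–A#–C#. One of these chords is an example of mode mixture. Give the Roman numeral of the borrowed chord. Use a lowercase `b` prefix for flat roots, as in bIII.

i

In F# major the diatonic chords are F#, G#m, A#m, B, C#, D#m, E#dim. Of the given chords, F#–A#–C# = F#, G#–B–D# = G#m and C#–E#–G# = C# are diatonic. But F#–A–C# is foreign: the diatonic I on degree 1 is F#, whereas F#m comes from F# minor. It is labeled i.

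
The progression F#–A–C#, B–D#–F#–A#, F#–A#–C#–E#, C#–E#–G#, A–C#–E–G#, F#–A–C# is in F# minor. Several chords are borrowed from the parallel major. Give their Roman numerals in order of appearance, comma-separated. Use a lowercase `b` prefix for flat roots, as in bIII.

IVmaj7, Imaj7

The diatonic triads in F# minor (with V from harmonic minor) are F#m, G#dim, A, Bm, C#, D, E. F#–A–C# = F#m, C#–E#–G# = C# and A–C#–E–G# = Amaj7 are all diatonic. B–D#–F#–A# is not: scale degree 4 in F# minor carries Bm (iv). In F# major the chord on that degree is Bmaj7, so here it functions as IVmaj7, borrowed from the parallel major. But F#–A#–C#–E# is foreign: the diatonic i on degree 1 is F#m, whereas F#maj7 comes from F# major. It is labeled Imaj7.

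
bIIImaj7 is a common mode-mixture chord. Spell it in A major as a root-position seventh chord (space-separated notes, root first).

Scale degree 3 in A major is C#. bIIImaj7 uses the lowered form, C, taken from A minor. Building the major-seventh chord from the parallel minor on C: C–E–G–B.

C E G B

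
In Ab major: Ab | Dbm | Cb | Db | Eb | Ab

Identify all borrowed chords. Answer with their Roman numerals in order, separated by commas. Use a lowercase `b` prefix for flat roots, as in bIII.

iv, bIII

Ab major has the diatonic set Ab, Bbm, Cm, Db, Eb, Fm, Gdim. Ab, Db and Eb are all diatonic. Dbm (Db–Fb–Ab) is not: scale degree 4 in Ab major carries Db (IV). In Ab minor the chord on that degree is Dbm, so here it functions as iv, borrowed from the parallel minor. But Cb (Cb–Eb–Gb) is foreign: the diatonic iii on degree 3 is Cm, whereas Cb comes from Ab minor. It is labeled bIII.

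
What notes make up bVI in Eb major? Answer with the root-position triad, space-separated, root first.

The root of bVI is the lowered 6th degree: C becomes Cb. Building the major chord from the parallel minor on Cb: Cb–Eb–Gb.

Cb Eb Gb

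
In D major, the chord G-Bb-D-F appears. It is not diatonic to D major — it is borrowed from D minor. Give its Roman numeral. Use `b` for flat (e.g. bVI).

G is scale degree 4 in D major. Diatonically D major has G (IV) on that degree; G–Bb–D–F is instead the minor-seventh chord native to D minor, so it takes the label iv7.

iv7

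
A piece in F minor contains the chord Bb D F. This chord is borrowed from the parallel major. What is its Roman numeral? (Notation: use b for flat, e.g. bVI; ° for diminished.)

Bb is scale degree 4 in F minor. Diatonically F minor has Bbm (iv) on that degree; Bb–D–F is instead the major chord native to F major, so it takes the label IV.

IV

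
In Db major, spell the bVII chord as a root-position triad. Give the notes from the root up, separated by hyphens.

Cb-Eb-Gb

Scale degree 7 in Db major is C. bVII uses the lowered form, Cb, taken from Db minor. Stacking thirds in Db minor on Cb gives Cb–Eb–Gb.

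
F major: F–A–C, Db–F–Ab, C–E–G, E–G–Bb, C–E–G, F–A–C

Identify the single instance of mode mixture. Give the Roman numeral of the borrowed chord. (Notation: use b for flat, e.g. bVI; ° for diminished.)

bVI

F major has the diatonic set F, Gm, Am, Bb, C, Dm, Edim. Of the given chords, F–A–C = F, C–E–G = C and E–G–Bb = Edim are diatonic. Db–F–Ab doesn't fit — on degree 6 F major would have Dm (vi). Db is the degree-6 chord of F minor, so it is the borrowed bVI.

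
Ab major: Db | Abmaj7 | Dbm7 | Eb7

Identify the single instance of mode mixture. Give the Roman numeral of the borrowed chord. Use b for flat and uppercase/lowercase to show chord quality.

iv7

The diatonic triads in Ab major are Ab, Bbm, Cm, Db, Eb, Fm, Gdim. Db, Abmaj7 and Eb7 are all diatonic. Dbm7 (Db–Fb–Ab–Cb) is not: scale degree 4 in Ab major carries Db (IV). In Ab minor the chord on that degree is Dbm7, so here it functions as iv7, borrowed from the parallel minor.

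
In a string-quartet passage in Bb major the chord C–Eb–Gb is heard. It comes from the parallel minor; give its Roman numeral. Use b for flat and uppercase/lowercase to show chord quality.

ii°

C is scale degree 2 in Bb major. The diatonic chord on degree 2 would be Cm (ii), but C–Eb–Gb is the diminished chord from Bb minor. As a borrowed chord it is labeled ii°.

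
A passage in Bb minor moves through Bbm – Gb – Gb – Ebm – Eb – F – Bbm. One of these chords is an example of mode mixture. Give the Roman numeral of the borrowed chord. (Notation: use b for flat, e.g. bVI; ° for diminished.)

Bb minor has the diatonic set Bbm, Cdim, Db, Ebm, F, Gb, Ab (with V from harmonic minor). Bbm, Gb, Ebm and F are all diatonic. Eb (Eb–G–Bb) doesn't fit — on degree 4 Bb minor would have Ebm (iv). Eb is the degree-4 chord of Bb major, so it is the borrowed IV.

IV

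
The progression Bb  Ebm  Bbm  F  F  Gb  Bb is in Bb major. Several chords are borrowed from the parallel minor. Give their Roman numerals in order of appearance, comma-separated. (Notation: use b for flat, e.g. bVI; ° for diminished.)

iv, i, bVI

In Bb major the diatonic chords are Bb, Cm, Dm, Eb, F, Gm, Adim. Bb and F are both diatonic. But Ebm (Eb–Gb–Bb) is foreign: the diatonic IV on degree 4 is Eb, whereas Ebm comes from Bb minor. It is labeled iv. Bbm (Bb–Db–F) doesn't fit — on degree 1 Bb major would have Bb (I). Bbm is the degree-1 chord of Bb minor, so it is the borrowed i. Gb (Gb–Bb–Db) doesn't fit — on degree 6 Bb major would have Gm (vi). Gb is the degree-6 chord of Bb minor, so it is the borrowed bVI.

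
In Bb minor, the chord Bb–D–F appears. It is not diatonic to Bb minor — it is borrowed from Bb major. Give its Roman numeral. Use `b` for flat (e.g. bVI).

I

Bb is scale degree 1 in Bb minor. Bb–D–F is a major chord — the form found in Bb major, not the diatonic i (Bbm). Borrowed into Bb minor it is written I.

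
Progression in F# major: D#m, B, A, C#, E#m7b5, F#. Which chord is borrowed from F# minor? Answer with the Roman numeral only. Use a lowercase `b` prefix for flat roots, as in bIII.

The diatonic triads in F# major are F#, G#m, A#m, B, C#, D#m, E#dim. Of the given chords, D#m, B, C#, E#m7b5 and F# are diatonic. But A (A–C#–E) is foreign: the diatonic iii on degree 3 is A#m, whereas A comes from F# minor. It is labeled bIII.

bIII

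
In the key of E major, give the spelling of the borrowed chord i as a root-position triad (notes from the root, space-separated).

E G B

The root, E, is scale degree 1 — the same note in E major and E minor; only the chord quality changes. Stacking thirds in E minor on E gives E–G–B.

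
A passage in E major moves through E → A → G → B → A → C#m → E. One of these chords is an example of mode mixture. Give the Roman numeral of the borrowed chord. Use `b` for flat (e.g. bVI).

bIII

In E major the diatonic chords are E, F#m, G#m, A, B, C#m, D#dim. E, A, B and C#m all belong to that set. But G (G–B–D) is foreign: the diatonic iii on degree 3 is G#m, whereas G comes from E minor. It is labeled bIII.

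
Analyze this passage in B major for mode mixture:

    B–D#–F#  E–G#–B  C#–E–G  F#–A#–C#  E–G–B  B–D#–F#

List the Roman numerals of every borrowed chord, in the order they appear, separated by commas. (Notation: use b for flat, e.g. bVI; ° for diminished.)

ii°, iv

In B major the diatonic chords are B, C#m, D#m, E, F#, G#m, A#dim. Of the given chords, B–D#–F# = B, E–G#–B = E and F#–A#–C# = F# are diatonic. C#–E–G doesn't fit — on degree 2 B major would have C#m (ii). C#dim is the degree-2 chord of B minor, so it is the borrowed ii°. E–G–B is not: scale degree 4 in B major carries E (IV). In B minor the chord on that degree is Em, so here it functions as iv, borrowed from the parallel minor.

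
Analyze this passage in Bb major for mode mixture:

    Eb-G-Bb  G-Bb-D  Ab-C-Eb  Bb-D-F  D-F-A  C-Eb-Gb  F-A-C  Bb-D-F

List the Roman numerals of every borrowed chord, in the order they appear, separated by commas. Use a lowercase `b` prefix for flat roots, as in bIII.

bVII, ii°

The diatonic triads in Bb major are Bb, Cm, Dm, Eb, F, Gm, Adim. Of the given chords, Eb–G–Bb = Eb, G–Bb–D = Gm, Bb–D–F = Bb, D–F–A = Dm and F–A–C = F are diatonic. But Ab–C–Eb is foreign: the diatonic vii° on degree 7 is Adim, whereas Ab comes from Bb minor. It is labeled bVII. But C–Eb–Gb is foreign: the diatonic ii on degree 2 is Cm, whereas Cdim comes from Bb minor. It is labeled ii°.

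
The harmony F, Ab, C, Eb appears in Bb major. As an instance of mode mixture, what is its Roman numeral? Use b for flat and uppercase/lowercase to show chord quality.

The root F is the diatonic 5th degree of Bb major; the borrowing shows in the chord quality. Diatonically Bb major has F (V) on that degree; F–Ab–C–Eb is instead the minor-seventh chord native to Bb minor, so it takes the label v7.

v7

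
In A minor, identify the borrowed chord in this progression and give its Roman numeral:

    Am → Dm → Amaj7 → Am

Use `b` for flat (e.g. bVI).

The diatonic triads in A minor (with V from harmonic minor) are Am, Bdim, C, Dm, E, F, G. Am and Dm are both diatonic. Amaj7 (A–C#–E–G#) doesn't fit — on degree 1 A minor would have Am (i). Amaj7 is the degree-1 chord of A major, so it is the borrowed Imaj7.

Imaj7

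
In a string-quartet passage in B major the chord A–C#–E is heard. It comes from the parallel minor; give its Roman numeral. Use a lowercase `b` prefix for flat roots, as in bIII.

The root A is the lowered 7th scale degree — diatonically B major has A# there. The diatonic chord on degree 7 would be A#dim (vii°), but A–C#–E is the major chord from B minor. As a borrowed chord it is labeled bVII.

bVII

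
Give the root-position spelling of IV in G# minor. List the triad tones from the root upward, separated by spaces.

C# E# G#

IV is built on scale degree 4, which is C# in both G# minor and its parallel. Building the major chord from the parallel major on C#: C#–E#–G#.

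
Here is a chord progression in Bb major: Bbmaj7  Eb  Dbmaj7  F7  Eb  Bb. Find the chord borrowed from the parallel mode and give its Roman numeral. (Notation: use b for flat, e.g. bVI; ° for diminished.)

bIIImaj7

In Bb major the diatonic chords are Bb, Cm, Dm, Eb, F, Gm, Adim. Of the given chords, Bbmaj7, Eb, F7 and Bb are diatonic. But Dbmaj7 (Db–F–Ab–C) is foreign: the diatonic iii on degree 3 is Dm, whereas Dbmaj7 comes from Bb minor. It is labeled bIIImaj7.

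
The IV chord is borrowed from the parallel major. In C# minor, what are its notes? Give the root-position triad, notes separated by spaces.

The root, F#, is scale degree 4 — the same note in C# minor and C# major; only the chord quality changes. Stacking thirds in C# major on F# gives F#–A#–C#.

F# A# C#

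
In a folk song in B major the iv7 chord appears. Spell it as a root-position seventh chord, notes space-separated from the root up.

The root, E, is scale degree 4 — the same note in B major and B minor; only the chord quality changes. In B minor the chord on E is E–G–B–D.

E G B D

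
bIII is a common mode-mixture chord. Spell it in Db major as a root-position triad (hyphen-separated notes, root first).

Fb-Ab-Cb

Scale degree 3 in Db major is F. bIII uses the lowered form, Fb, taken from Db minor. Stacking thirds in Db minor on Fb gives Fb–Ab–Cb.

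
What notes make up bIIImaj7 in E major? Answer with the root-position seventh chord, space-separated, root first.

bIIImaj7 is built on the lowered scale degree 3. In E major degree 3 is G#; lowered it becomes G. In E minor the chord on G is G–B–D–F#.

G B D F#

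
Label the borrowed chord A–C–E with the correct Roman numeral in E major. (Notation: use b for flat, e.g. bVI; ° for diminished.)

iv

The root A is the diatonic 4th degree of E major; the borrowing shows in the chord quality. Diatonically E major has A (IV) on that degree; A–C–E is instead the minor chord native to E minor, so it takes the label iv.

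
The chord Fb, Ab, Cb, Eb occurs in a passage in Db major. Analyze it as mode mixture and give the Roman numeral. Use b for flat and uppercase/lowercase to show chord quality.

Fb is the lowered form of scale degree 3 in Db major (the diatonic degree 3 is F). The diatonic chord on degree 3 would be Fm (iii), but Fb–Ab–Cb–Eb is the major-seventh chord from Db minor. As a borrowed chord it is labeled bIIImaj7.

bIIImaj7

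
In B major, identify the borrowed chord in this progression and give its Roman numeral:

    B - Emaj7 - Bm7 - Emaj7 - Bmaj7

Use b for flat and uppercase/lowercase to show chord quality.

i7

In B major the diatonic chords are B, C#m, D#m, E, F#, G#m, A#dim. Of the given chords, B, Emaj7 and Bmaj7 are diatonic. Bm7 (B–D–F#–A) doesn't fit — on degree 1 B major would have B (I). Bm7 is the degree-1 chord of B minor, so it is the borrowed i7.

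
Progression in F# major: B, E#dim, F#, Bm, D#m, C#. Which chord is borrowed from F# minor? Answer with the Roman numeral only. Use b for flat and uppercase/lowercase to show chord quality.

F# major has the diatonic set F#, G#m, A#m, B, C#, D#m, E#dim. Of the given chords, B, E#dim, F#, D#m and C# are diatonic. Bm (B–D–F#) is not: scale degree 4 in F# major carries B (IV). In F# minor the chord on that degree is Bm, so here it functions as iv, borrowed from the parallel minor.

iv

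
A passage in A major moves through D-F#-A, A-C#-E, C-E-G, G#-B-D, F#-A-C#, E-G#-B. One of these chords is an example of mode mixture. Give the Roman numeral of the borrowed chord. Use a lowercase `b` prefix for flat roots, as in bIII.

The diatonic triads in A major are A, Bm, C#m, D, E, F#m, G#dim. D–F#–A = D, A–C#–E = A, G#–B–D = G#dim, F#–A–C# = F#m and E–G#–B = E all belong to that set. C–E–G doesn't fit — on degree 3 A major would have C#m (iii). C is the degree-3 chord of A minor, so it is the borrowed bIII.

bIII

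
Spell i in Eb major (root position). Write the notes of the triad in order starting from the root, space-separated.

Eb Gb Bb

i is built on scale degree 1, which is Eb in both Eb major and its parallel. In Eb minor the chord on Eb is Eb–Gb–Bb.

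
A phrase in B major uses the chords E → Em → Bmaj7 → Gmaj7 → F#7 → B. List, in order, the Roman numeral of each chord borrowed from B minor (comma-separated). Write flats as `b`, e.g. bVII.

iv, bVImaj7

B major has the diatonic set B, C#m, D#m, E, F#, G#m, A#dim. Of the given chords, E, Bmaj7, F#7 and B are diatonic. Em (E–G–B) is not: scale degree 4 in B major carries E (IV). In B minor the chord on that degree is Em, so here it functions as iv, borrowed from the parallel minor. Gmaj7 (G–B–D–F#) is not: scale degree 6 in B major carries G#m (vi). In B minor the chord on that degree is Gmaj7, so here it functions as bVImaj7, borrowed from the parallel minor.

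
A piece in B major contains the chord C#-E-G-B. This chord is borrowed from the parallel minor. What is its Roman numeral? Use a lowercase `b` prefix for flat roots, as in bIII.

The root C# is the diatonic 2nd degree of B major; the borrowing shows in the chord quality. C#–E–G–B is a half-diminished-seventh chord — the form found in B minor, not the diatonic ii (C#m). Borrowed into B major it is written iiø7.

iiø7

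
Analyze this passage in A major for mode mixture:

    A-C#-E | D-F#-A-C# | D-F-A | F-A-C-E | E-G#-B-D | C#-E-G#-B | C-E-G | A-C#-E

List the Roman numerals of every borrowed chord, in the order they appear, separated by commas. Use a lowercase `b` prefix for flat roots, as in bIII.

iv, bVImaj7, bIII

A major has the diatonic set A, Bm, C#m, D, E, F#m, G#dim. A–C#–E = A, D–F#–A–C# = Dmaj7, E–G#–B–D = E7 and C#–E–G#–B = C#m7 all belong to that set. But D–F–A is foreign: the diatonic IV on degree 4 is D, whereas Dm comes from A minor. It is labeled iv. F–A–C–E doesn't fit — on degree 6 A major would have F#m (vi). Fmaj7 is the degree-6 chord of A minor, so it is the borrowed bVImaj7. C–E–G doesn't fit — on degree 3 A major would have C#m (iii). C is the degree-3 chord of A minor, so it is the borrowed bIII.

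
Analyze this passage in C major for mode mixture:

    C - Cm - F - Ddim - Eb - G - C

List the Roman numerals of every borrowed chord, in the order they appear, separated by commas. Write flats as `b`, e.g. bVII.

i, ii°, bIII

The diatonic triads in C major are C, Dm, Em, F, G, Am, Bdim. C, F and G are all diatonic. But Cm (C–Eb–G) is foreign: the diatonic I on degree 1 is C, whereas Cm comes from C minor. It is labeled i. Ddim (D–F–Ab) is not: scale degree 2 in C major carries Dm (ii). In C minor the chord on that degree is Ddim, so here it functions as ii°, borrowed from the parallel minor. Eb (Eb–G–Bb) is not: scale degree 3 in C major carries Em (iii). In C minor the chord on that degree is Eb, so here it functions as bIII, borrowed from the parallel minor.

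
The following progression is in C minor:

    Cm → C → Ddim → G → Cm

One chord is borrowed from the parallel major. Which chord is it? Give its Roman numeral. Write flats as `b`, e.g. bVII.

The diatonic triads in C minor (with V from harmonic minor) are Cm, Ddim, Eb, Fm, G, Ab, Bb. Cm, Ddim and G all belong to that set. C (C–E–G) is not: scale degree 1 in C minor carries Cm (i). In C major the chord on that degree is C, so here it functions as I, borrowed from the parallel major.

I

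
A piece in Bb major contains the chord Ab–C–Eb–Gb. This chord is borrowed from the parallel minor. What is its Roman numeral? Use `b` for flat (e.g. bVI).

In Bb major scale degree 7 is A; Ab is its lowered form, from Bb minor. The diatonic chord on degree 7 would be Adim (vii°), but Ab–C–Eb–Gb is the dominant-seventh chord from Bb minor. As a borrowed chord it is labeled bVII7.

bVII7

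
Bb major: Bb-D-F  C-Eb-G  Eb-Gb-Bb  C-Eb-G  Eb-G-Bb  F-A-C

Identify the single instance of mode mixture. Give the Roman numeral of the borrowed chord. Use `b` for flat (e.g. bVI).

iv

The diatonic triads in Bb major are Bb, Cm, Dm, Eb, F, Gm, Adim. Bb–D–F = Bb, C–Eb–G = Cm, Eb–G–Bb = Eb and F–A–C = F are all diatonic. Eb–Gb–Bb is not: scale degree 4 in Bb major carries Eb (IV). In Bb minor the chord on that degree is Ebm, so here it functions as iv, borrowed from the parallel minor.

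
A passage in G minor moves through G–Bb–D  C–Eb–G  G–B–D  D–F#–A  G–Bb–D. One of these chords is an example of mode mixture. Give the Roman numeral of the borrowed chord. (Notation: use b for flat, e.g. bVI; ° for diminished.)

G minor has the diatonic set Gm, Adim, Bb, Cm, D, Eb, F (with V from harmonic minor). G–Bb–D = Gm, C–Eb–G = Cm and D–F#–A = D are all diatonic. G–B–D is not: scale degree 1 in G minor carries Gm (i). In G major the chord on that degree is G, so here it functions as I, borrowed from the parallel major.

I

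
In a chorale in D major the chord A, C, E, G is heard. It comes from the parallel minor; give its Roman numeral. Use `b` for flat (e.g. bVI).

v7

The root A is the diatonic 5th degree of D major; the borrowing shows in the chord quality. The diatonic chord on degree 5 would be A (V), but A–C–E–G is the minor-seventh chord from D minor. As a borrowed chord it is labeled v7.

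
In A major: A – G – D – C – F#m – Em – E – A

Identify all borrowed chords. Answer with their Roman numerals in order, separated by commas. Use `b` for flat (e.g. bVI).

The diatonic triads in A major are A, Bm, C#m, D, E, F#m, G#dim. A, D, F#m and E are all diatonic. But G (G–B–D) is foreign: the diatonic vii° on degree 7 is G#dim, whereas G comes from A minor. It is labeled bVII. C (C–E–G) doesn't fit — on degree 3 A major would have C#m (iii). C is the degree-3 chord of A minor, so it is the borrowed bIII. But Em (E–G–B) is foreign: the diatonic V on degree 5 is E, whereas Em comes from A minor. It is labeled v.

bVII, bIII, v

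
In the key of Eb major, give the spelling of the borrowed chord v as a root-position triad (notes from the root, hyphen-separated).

v is built on scale degree 5, which is Bb in both Eb major and its parallel. In Eb minor the chord on Bb is Bb–Db–F.

Bb-Db-F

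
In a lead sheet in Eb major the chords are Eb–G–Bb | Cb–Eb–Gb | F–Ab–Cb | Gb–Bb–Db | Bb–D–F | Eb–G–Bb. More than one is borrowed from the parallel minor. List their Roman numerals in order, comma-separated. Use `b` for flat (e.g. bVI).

bVI, ii°, bIII

The diatonic triads in Eb major are Eb, Fm, Gm, Ab, Bb, Cm, Ddim. Eb–G–Bb = Eb and Bb–D–F = Bb are both diatonic. Cb–Eb–Gb is not: scale degree 6 in Eb major carries Cm (vi). In Eb minor the chord on that degree is Cb, so here it functions as bVI, borrowed from the parallel minor. F–Ab–Cb doesn't fit — on degree 2 Eb major would have Fm (ii). Fdim is the degree-2 chord of Eb minor, so it is the borrowed ii°. Gb–Bb–Db is not: scale degree 3 in Eb major carries Gm (iii). In Eb minor the chord on that degree is Gb, so here it functions as bIII, borrowed from the parallel minor.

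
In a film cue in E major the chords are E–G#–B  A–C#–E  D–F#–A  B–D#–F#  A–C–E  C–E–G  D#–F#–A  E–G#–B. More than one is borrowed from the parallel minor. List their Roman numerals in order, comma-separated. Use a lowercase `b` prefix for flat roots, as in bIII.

E major has the diatonic set E, F#m, G#m, A, B, C#m, D#dim. Of the given chords, E–G#–B = E, A–C#–E = A, B–D#–F# = B and D#–F#–A = D#dim are diatonic. But D–F#–A is foreign: the diatonic vii° on degree 7 is D#dim, whereas D comes from E minor. It is labeled bVII. A–C–E doesn't fit — on degree 4 E major would have A (IV). Am is the degree-4 chord of E minor, so it is the borrowed iv. C–E–G is not: scale degree 6 in E major carries C#m (vi). In E minor the chord on that degree is C, so here it functions as bVI, borrowed from the parallel minor.

bVII, iv, bVI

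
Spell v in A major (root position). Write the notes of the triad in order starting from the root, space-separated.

v is built on scale degree 5, which is E in both A major and its parallel. Building the minor chord from the parallel minor on E: E–G–B.

E G B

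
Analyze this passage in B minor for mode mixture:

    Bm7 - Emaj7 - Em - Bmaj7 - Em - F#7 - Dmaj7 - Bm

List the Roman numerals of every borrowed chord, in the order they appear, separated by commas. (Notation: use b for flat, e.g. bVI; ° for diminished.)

The diatonic triads in B minor (with V from harmonic minor) are Bm, C#dim, D, Em, F#, G, A. Of the given chords, Bm7, Em, F#7, Dmaj7 and Bm are diatonic. But Emaj7 (E–G#–B–D#) is foreign: the diatonic iv on degree 4 is Em, whereas Emaj7 comes from B major. It is labeled IVmaj7. But Bmaj7 (B–D#–F#–A#) is foreign: the diatonic i on degree 1 is Bm, whereas Bmaj7 comes from B major. It is labeled Imaj7.

IVmaj7, Imaj7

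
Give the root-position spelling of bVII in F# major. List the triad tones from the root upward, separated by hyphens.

bVII is built on the lowered scale degree 7. In F# major degree 7 is E#; lowered it becomes E. In F# minor the chord on E is E–G#–B.

E-G#-B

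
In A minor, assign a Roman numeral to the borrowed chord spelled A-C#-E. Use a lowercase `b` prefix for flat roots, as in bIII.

A is scale degree 1 in A minor. Diatonically A minor has Am (i) on that degree; A–C#–E is instead the major chord native to A major, so it takes the label I.

I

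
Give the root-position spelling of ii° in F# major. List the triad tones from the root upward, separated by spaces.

ii° is built on scale degree 2, which is G# in both F# major and its parallel. In F# minor the chord on G# is G#–B–D.

G# B D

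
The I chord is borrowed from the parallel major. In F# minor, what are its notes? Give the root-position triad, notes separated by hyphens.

I is built on scale degree 1, which is F# in both F# minor and its parallel. Stacking thirds in F# major on F# gives F#–A#–C#.

F#-A#-C#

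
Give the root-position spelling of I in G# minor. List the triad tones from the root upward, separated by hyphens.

I is built on scale degree 1, which is G# in both G# minor and its parallel. Stacking thirds in G# major on G# gives G#–B#–D#.

G#-B#-D#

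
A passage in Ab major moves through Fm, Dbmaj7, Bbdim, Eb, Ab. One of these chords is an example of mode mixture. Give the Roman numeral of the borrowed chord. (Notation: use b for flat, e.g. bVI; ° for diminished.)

Ab major has the diatonic set Ab, Bbm, Cm, Db, Eb, Fm, Gdim. Fm, Dbmaj7, Eb and Ab are all diatonic. Bbdim (Bb–Db–Fb) doesn't fit — on degree 2 Ab major would have Bbm (ii). Bbdim is the degree-2 chord of Ab minor, so it is the borrowed ii°.

ii°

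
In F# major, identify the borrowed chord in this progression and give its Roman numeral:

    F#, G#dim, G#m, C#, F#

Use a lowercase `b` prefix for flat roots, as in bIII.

In F# major the diatonic chords are F#, G#m, A#m, B, C#, D#m, E#dim. F#, G#m and C# all belong to that set. G#dim (G#–B–D) doesn't fit — on degree 2 F# major would have G#m (ii). G#dim is the degree-2 chord of F# minor, so it is the borrowed ii°.

ii°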